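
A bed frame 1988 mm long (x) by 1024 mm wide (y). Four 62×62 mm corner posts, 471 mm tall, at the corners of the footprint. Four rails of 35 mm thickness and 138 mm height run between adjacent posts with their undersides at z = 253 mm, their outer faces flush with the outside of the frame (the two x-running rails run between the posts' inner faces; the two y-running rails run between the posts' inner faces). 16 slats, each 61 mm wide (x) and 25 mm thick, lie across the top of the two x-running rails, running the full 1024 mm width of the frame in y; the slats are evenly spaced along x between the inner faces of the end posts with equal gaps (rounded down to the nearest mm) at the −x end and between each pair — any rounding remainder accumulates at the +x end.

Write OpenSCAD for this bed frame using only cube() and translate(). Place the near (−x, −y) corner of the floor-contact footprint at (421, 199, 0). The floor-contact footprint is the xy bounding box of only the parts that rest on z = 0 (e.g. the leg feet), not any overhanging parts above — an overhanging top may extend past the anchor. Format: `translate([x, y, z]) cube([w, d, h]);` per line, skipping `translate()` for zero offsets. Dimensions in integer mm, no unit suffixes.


// slat z = rail_z + rail_h = 253 + 138 = 391
// slat gap = ⌊(1864 − 16·61) / 17⌋ = 52
translate([421, 199, 0]) cube([62, 62, 471]);
translate([421, 1161, 0]) cube([62, 62, 471]);
translate([2347, 199, 0]) cube([62, 62, 471]);
translate([2347, 1161, 0]) cube([62, 62, 471]);
translate([483, 199, 253]) cube([1864, 35, 138]);
translate([483, 1188, 253]) cube([1864, 35, 138]);
translate([421, 261, 253]) cube([35, 900, 138]);
translate([2374, 261, 253]) cube([35, 900, 138]);
translate([535, 199, 391]) cube([61, 1024, 25]);
translate([648, 199, 391]) cube([61, 1024, 25]);
translate([761, 199, 391]) cube([61, 1024, 25]);
translate([874, 199, 391]) cube([61, 1024, 25]);
translate([987, 199, 391]) cube([61, 1024, 25]);
translate([1100, 199, 391]) cube([61, 1024, 25]);
translate([1213, 199, 391]) cube([61, 1024, 25]);
translate([1326, 199, 391]) cube([61, 1024, 25]);
translate([1439, 199, 391]) cube([61, 1024, 25]);
translate([1552, 199, 391]) cube([61, 1024, 25]);
translate([1665, 199, 391]) cube([61, 1024, 25]);
translate([1778, 199, 391]) cube([61, 1024, 25]);
translate([1891, 199, 391]) cube([61, 1024, 25]);
translate([2004, 199, 391]) cube([61, 1024, 25]);
translate([2117, 199, 391]) cube([61, 1024, 25]);
translate([2230, 199, 391]) cube([61, 1024, 25]);


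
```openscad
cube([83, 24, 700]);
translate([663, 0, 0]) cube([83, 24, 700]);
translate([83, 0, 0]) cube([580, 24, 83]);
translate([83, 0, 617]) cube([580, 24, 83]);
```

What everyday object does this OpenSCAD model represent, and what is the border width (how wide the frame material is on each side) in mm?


A picture frame. The border width is 83 mm.

Four thin pieces enclosing a rectangular opening — a picture frame. The two full-height stiles are 700 mm tall; the top rail sits at z = 617 and is 83 mm tall, so the border above the opening is 700 − 617 = 83 mm, matching the stile x-width.


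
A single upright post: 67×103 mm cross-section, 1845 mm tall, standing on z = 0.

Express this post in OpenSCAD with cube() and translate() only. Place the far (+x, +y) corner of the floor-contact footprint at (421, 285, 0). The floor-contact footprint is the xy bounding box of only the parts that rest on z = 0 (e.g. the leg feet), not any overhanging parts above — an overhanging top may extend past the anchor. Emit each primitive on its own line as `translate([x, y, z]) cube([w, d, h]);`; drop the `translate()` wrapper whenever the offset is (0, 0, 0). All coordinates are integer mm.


translate([354, 182, 0]) cube([67, 103, 1845]);


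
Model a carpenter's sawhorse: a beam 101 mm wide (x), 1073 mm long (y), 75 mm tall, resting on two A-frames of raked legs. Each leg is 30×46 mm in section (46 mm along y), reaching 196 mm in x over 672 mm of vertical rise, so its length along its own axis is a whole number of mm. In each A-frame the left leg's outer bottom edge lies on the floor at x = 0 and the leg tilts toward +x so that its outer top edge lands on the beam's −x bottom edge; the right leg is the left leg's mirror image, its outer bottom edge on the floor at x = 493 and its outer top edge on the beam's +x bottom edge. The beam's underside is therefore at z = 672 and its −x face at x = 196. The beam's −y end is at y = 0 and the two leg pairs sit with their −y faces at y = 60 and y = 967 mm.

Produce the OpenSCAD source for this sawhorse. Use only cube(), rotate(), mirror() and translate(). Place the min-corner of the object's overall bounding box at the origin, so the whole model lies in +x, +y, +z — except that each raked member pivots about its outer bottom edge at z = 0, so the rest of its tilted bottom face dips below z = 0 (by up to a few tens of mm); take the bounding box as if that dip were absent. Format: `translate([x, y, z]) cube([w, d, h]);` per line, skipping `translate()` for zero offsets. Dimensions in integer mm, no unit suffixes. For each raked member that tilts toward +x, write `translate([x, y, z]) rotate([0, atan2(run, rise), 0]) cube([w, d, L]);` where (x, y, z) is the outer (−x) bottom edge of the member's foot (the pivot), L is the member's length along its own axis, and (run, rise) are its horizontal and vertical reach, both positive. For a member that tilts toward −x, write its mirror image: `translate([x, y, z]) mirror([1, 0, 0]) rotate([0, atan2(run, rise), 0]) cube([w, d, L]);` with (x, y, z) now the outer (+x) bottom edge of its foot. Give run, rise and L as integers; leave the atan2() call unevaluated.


translate([196, 0, 672]) cube([101, 1073, 75]);
translate([0, 60, 0]) rotate([0, atan2(196, 672), 0]) cube([30, 46, 700]);
translate([493, 60, 0]) mirror([1, 0, 0]) rotate([0, atan2(196, 672), 0]) cube([30, 46, 700]);
translate([0, 967, 0]) rotate([0, atan2(196, 672), 0]) cube([30, 46, 700]);
translate([493, 967, 0]) mirror([1, 0, 0]) rotate([0, atan2(196, 672), 0]) cube([30, 46, 700]);


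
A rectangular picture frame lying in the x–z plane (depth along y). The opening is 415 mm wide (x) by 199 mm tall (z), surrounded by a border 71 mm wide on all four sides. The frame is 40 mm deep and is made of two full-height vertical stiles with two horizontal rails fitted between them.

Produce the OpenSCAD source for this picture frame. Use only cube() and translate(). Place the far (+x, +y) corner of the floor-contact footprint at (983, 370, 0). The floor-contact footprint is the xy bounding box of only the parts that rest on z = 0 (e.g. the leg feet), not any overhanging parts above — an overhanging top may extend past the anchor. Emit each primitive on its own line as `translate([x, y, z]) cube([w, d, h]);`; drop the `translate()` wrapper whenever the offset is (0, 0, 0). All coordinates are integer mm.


translate([426, 330, 0]) cube([71, 40, 341]);
translate([912, 330, 0]) cube([71, 40, 341]);
translate([497, 330, 0]) cube([415, 40, 71]);
translate([497, 330, 270]) cube([415, 40, 71]);


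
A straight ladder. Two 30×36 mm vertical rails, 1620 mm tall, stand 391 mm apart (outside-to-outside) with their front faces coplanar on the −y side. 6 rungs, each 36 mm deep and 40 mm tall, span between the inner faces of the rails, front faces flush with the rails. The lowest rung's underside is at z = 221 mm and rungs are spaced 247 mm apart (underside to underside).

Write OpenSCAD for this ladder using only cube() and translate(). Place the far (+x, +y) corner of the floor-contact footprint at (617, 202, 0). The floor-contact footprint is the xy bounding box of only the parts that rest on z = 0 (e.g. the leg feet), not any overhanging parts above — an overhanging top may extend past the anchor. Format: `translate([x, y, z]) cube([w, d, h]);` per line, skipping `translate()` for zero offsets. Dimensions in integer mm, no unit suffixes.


translate([226, 166, 0]) cube([30, 36, 1620]);
translate([587, 166, 0]) cube([30, 36, 1620]);
translate([256, 166, 221]) cube([331, 36, 40]);
translate([256, 166, 468]) cube([331, 36, 40]);
translate([256, 166, 715]) cube([331, 36, 40]);
translate([256, 166, 962]) cube([331, 36, 40]);
translate([256, 166, 1209]) cube([331, 36, 40]);
translate([256, 166, 1456]) cube([331, 36, 40]);


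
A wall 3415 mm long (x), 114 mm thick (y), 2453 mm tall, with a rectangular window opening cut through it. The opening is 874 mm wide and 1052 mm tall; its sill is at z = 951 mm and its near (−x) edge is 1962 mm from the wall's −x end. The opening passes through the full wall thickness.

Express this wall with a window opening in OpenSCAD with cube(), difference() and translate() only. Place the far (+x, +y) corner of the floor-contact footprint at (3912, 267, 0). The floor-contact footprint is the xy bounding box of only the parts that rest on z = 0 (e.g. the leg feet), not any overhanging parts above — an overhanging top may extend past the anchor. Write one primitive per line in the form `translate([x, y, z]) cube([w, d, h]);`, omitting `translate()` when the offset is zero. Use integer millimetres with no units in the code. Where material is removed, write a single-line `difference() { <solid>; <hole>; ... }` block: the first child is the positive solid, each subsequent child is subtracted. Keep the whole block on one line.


difference() { translate([497, 153, 0]) cube([3415, 114, 2453]); translate([2459, 153, 951]) cube([874, 114, 1052]); }


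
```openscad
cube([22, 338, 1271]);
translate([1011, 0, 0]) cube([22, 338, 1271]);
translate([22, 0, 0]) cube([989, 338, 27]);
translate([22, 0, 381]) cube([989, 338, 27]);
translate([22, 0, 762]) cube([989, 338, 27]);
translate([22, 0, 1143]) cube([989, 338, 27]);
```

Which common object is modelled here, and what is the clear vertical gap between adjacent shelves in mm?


A bookshelf. The clear shelf gap is 354 mm.

Two tall side panels with 4 horizontal boards between them — a bookshelf. The first two shelf undersides are at z = 0 and z = 381; with shelf thickness 27, the clear gap is 381 − 0 − 27 = 354 mm.


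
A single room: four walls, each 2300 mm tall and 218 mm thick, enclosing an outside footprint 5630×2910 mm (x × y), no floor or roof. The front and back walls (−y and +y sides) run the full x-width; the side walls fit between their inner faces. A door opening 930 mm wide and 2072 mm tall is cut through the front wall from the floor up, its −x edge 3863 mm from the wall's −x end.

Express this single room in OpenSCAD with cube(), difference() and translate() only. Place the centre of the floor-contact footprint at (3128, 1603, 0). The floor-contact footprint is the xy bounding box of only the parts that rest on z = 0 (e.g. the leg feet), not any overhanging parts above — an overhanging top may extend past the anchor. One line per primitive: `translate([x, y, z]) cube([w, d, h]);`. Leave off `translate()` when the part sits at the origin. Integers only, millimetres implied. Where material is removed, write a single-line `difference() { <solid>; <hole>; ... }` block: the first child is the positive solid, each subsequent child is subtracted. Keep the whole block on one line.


difference() { translate([313, 148, 0]) cube([5630, 218, 2300]); translate([4176, 148, 0]) cube([930, 218, 2072]); }
translate([313, 2840, 0]) cube([5630, 218, 2300]);
translate([313, 366, 0]) cube([218, 2474, 2300]);
translate([5725, 366, 0]) cube([218, 2474, 2300]);


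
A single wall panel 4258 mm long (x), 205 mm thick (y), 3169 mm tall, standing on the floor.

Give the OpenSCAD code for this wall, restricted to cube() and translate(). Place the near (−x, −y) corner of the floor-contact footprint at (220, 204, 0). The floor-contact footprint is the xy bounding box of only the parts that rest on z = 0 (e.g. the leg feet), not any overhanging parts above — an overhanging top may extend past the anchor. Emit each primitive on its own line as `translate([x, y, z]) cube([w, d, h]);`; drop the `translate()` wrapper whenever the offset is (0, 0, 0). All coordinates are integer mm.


translate([220, 204, 0]) cube([4258, 205, 3169]);


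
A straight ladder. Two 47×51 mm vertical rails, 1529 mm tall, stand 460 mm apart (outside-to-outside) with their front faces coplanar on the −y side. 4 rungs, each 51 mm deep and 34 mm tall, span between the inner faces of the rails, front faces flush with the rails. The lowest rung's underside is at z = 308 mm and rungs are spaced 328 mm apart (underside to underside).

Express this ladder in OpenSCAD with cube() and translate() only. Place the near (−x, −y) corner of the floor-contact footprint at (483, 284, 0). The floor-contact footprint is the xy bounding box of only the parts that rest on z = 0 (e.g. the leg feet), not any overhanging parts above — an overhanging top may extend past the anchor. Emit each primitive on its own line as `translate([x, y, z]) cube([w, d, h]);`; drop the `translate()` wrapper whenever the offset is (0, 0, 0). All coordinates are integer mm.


translate([483, 284, 0]) cube([47, 51, 1529]);
translate([896, 284, 0]) cube([47, 51, 1529]);
translate([530, 284, 308]) cube([366, 51, 34]);
translate([530, 284, 636]) cube([366, 51, 34]);
translate([530, 284, 964]) cube([366, 51, 34]);
translate([530, 284, 1292]) cube([366, 51, 34]);


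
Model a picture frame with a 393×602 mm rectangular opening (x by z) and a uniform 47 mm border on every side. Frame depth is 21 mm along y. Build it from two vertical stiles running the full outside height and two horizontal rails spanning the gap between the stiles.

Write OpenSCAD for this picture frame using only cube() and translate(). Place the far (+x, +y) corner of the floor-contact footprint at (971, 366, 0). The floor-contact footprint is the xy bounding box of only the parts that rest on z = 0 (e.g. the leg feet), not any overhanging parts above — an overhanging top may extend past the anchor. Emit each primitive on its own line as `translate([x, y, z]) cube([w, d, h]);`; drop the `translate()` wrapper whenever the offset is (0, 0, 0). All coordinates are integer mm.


translate([484, 345, 0]) cube([47, 21, 696]);
translate([924, 345, 0]) cube([47, 21, 696]);
translate([531, 345, 0]) cube([393, 21, 47]);
translate([531, 345, 649]) cube([393, 21, 47]);


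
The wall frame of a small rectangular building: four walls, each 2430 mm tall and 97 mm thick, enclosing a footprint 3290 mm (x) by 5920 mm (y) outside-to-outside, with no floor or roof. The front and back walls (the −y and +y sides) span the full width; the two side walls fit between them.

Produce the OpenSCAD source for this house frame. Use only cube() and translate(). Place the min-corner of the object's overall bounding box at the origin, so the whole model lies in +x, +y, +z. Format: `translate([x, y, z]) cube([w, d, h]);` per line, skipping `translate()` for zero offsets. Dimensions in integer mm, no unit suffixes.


cube([3290, 97, 2430]);
translate([0, 5823, 0]) cube([3290, 97, 2430]);
translate([0, 97, 0]) cube([97, 5726, 2430]);
translate([3193, 97, 0]) cube([97, 5726, 2430]);


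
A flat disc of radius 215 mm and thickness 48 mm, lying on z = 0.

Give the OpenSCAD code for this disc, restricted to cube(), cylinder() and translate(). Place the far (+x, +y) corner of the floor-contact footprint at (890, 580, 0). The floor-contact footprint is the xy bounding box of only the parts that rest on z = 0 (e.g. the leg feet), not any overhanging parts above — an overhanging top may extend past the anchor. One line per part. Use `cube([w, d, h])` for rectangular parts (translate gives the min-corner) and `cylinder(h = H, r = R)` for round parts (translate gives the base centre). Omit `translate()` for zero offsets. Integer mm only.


translate([675, 365, 0]) cylinder(h = 48, r = 215);


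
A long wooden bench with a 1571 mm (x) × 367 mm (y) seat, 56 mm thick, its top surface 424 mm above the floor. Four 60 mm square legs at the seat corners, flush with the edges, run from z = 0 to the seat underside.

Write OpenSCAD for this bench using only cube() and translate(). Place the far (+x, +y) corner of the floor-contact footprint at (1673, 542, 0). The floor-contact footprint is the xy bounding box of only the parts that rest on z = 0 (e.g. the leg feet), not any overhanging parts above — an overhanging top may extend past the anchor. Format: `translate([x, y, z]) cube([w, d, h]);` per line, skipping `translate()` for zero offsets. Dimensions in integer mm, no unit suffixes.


// leg_h = 424 − 56 = 368
translate([102, 175, 368]) cube([1571, 367, 56]);
translate([102, 175, 0]) cube([60, 60, 368]);
translate([102, 482, 0]) cube([60, 60, 368]);
translate([1613, 175, 0]) cube([60, 60, 368]);
translate([1613, 482, 0]) cube([60, 60, 368]);


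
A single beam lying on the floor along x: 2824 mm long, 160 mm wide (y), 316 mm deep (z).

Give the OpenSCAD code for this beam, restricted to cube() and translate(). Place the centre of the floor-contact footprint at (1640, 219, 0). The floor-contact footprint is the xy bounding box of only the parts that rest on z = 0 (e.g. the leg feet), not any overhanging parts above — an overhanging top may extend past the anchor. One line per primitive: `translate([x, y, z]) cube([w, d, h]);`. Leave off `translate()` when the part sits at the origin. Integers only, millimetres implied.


translate([228, 139, 0]) cube([2824, 160, 316]);


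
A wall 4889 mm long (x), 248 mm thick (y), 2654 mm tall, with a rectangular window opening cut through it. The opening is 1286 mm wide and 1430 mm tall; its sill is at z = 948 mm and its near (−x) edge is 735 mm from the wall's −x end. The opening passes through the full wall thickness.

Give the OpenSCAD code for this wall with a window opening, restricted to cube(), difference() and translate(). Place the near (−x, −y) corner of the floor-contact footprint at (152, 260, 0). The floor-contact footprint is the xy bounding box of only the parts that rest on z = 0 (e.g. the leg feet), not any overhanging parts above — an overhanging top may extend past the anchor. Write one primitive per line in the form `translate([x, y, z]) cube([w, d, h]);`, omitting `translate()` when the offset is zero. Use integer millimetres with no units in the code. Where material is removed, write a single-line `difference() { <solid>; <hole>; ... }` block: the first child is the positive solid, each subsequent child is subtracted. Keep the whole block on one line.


difference() { translate([152, 260, 0]) cube([4889, 248, 2654]); translate([887, 260, 948]) cube([1286, 248, 1430]); }


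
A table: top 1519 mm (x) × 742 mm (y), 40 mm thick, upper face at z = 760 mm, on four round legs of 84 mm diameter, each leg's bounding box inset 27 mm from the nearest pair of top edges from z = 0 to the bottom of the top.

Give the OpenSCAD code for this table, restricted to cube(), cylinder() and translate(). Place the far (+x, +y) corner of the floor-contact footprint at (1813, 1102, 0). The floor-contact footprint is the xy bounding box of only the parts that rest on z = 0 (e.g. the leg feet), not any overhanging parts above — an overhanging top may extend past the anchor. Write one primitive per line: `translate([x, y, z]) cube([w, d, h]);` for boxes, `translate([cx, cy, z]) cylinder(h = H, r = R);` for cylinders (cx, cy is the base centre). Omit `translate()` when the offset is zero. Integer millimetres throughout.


translate([321, 387, 720]) cube([1519, 742, 40]);
translate([390, 456, 0]) cylinder(h = 720, r = 42);
translate([1771, 456, 0]) cylinder(h = 720, r = 42);
translate([390, 1060, 0]) cylinder(h = 720, r = 42);
translate([1771, 1060, 0]) cylinder(h = 720, r = 42);


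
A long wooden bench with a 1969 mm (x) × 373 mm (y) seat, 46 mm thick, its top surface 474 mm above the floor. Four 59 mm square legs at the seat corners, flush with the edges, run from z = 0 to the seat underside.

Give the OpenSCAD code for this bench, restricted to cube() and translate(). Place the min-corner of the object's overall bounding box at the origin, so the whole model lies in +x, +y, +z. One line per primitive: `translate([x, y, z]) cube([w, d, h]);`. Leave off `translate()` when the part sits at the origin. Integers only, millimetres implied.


translate([0, 0, 428]) cube([1969, 373, 46]);
cube([59, 59, 428]);
translate([0, 314, 0]) cube([59, 59, 428]);
translate([1910, 0, 0]) cube([59, 59, 428]);
translate([1910, 314, 0]) cube([59, 59, 428]);


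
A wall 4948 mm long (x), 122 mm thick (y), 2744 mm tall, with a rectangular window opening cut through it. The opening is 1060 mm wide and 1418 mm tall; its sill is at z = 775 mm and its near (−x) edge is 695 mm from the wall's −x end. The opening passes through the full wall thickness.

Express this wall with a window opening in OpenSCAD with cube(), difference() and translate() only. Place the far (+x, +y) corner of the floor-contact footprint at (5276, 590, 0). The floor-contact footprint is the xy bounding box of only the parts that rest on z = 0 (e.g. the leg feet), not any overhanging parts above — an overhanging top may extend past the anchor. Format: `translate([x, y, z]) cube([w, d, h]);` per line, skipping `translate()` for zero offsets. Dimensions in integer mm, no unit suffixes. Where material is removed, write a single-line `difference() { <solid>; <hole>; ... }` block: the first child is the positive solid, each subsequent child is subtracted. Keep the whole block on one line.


difference() { translate([328, 468, 0]) cube([4948, 122, 2744]); translate([1023, 468, 775]) cube([1060, 122, 1418]); }


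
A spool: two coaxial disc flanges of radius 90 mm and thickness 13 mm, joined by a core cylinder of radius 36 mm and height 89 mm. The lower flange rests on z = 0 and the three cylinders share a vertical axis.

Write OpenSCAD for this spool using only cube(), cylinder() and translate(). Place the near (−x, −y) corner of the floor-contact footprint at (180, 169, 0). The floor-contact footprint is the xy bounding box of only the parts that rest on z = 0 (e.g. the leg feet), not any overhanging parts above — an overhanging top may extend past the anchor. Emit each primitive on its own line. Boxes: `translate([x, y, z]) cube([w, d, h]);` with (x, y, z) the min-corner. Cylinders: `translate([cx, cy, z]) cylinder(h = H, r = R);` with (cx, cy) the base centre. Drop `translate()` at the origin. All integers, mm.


translate([270, 259, 0]) cylinder(h = 13, r = 90);
translate([270, 259, 13]) cylinder(h = 89, r = 36);
translate([270, 259, 102]) cylinder(h = 13, r = 90);


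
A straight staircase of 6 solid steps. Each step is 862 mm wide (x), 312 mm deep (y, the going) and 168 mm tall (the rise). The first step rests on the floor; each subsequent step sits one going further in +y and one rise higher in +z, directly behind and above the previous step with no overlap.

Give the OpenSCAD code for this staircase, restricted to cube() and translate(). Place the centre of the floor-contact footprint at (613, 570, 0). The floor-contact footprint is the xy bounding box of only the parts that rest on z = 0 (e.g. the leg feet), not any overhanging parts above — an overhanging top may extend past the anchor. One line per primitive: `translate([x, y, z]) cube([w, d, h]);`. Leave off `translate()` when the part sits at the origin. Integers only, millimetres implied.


translate([182, 414, 0]) cube([862, 312, 168]);
translate([182, 726, 168]) cube([862, 312, 168]);
translate([182, 1038, 336]) cube([862, 312, 168]);
translate([182, 1350, 504]) cube([862, 312, 168]);
translate([182, 1662, 672]) cube([862, 312, 168]);
translate([182, 1974, 840]) cube([862, 312, 168]);


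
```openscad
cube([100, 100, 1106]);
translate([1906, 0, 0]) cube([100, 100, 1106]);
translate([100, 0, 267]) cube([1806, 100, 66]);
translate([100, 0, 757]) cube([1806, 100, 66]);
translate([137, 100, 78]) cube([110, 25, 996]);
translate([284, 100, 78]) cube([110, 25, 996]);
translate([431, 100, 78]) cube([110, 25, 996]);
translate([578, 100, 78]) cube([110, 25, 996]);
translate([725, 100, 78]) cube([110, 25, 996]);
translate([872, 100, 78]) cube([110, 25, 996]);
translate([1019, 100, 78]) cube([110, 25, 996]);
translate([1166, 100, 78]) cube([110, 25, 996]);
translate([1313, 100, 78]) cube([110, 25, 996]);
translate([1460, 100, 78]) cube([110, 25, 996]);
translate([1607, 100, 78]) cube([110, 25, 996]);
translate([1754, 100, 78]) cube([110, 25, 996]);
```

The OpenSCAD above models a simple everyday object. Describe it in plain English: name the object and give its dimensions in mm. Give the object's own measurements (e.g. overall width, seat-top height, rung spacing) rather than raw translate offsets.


A fence section. Two 100×100 mm posts, 1106 mm tall, stand on the floor with a clear span of 1806 mm between their inner faces. Two horizontal rails of 100×66 mm section span the gap between the posts with their undersides at z = 267 mm and z = 757 mm, flush with the posts' −y face. 12 pickets, each 110 mm wide, 25 mm thick and 996 mm tall, are fixed to the +y face of the rails with their bottoms at z = 78 mm, spaced across the span with a 37 mm gap after the −x post and between neighbouring pickets, with 42 mm left before the +x post.


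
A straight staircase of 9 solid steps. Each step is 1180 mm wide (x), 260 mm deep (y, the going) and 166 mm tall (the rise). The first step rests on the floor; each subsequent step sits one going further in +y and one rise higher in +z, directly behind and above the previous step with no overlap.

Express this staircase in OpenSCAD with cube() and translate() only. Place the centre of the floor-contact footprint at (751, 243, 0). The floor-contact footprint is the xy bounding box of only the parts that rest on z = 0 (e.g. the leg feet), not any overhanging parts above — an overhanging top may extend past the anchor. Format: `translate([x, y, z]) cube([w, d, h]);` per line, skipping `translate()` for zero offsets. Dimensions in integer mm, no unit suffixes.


translate([161, 113, 0]) cube([1180, 260, 166]);
translate([161, 373, 166]) cube([1180, 260, 166]);
translate([161, 633, 332]) cube([1180, 260, 166]);
translate([161, 893, 498]) cube([1180, 260, 166]);
translate([161, 1153, 664]) cube([1180, 260, 166]);
translate([161, 1413, 830]) cube([1180, 260, 166]);
translate([161, 1673, 996]) cube([1180, 260, 166]);
translate([161, 1933, 1162]) cube([1180, 260, 166]);
translate([161, 2193, 1328]) cube([1180, 260, 166]);


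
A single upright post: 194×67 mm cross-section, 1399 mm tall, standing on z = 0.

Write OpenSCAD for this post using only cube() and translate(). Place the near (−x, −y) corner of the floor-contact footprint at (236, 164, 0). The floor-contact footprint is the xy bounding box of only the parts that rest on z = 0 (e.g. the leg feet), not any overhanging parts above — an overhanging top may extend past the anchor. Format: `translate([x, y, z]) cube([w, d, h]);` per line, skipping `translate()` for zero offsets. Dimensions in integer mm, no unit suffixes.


translate([236, 164, 0]) cube([194, 67, 1399]);


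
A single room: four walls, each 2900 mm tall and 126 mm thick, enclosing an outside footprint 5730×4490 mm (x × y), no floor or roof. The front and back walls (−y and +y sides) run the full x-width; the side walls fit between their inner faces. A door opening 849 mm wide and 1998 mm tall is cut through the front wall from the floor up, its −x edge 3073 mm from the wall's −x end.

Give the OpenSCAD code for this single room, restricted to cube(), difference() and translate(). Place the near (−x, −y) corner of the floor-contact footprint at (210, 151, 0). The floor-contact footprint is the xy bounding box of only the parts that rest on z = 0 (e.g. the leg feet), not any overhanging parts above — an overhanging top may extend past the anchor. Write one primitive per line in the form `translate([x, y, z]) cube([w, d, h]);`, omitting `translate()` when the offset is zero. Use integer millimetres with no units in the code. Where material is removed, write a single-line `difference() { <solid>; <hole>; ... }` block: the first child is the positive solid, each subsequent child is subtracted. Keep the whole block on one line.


difference() { translate([210, 151, 0]) cube([5730, 126, 2900]); translate([3283, 151, 0]) cube([849, 126, 1998]); }
translate([210, 4515, 0]) cube([5730, 126, 2900]);
translate([210, 277, 0]) cube([126, 4238, 2900]);
translate([5814, 277, 0]) cube([126, 4238, 2900]);


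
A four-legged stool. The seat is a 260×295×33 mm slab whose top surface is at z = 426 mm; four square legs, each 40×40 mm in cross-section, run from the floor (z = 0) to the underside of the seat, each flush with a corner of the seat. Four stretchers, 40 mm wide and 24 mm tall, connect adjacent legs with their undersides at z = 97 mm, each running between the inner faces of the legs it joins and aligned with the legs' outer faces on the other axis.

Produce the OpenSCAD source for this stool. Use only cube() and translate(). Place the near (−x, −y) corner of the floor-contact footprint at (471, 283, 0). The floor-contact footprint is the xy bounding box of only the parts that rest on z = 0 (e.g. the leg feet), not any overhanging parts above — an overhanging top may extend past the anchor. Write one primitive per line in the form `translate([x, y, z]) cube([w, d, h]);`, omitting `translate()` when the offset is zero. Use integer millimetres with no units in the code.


translate([471, 283, 393]) cube([260, 295, 33]);
translate([471, 283, 0]) cube([40, 40, 393]);
translate([691, 283, 0]) cube([40, 40, 393]);
translate([471, 538, 0]) cube([40, 40, 393]);
translate([691, 538, 0]) cube([40, 40, 393]);
translate([511, 283, 97]) cube([180, 40, 24]);
translate([511, 538, 97]) cube([180, 40, 24]);
translate([471, 323, 97]) cube([40, 215, 24]);
translate([691, 323, 97]) cube([40, 215, 24]);


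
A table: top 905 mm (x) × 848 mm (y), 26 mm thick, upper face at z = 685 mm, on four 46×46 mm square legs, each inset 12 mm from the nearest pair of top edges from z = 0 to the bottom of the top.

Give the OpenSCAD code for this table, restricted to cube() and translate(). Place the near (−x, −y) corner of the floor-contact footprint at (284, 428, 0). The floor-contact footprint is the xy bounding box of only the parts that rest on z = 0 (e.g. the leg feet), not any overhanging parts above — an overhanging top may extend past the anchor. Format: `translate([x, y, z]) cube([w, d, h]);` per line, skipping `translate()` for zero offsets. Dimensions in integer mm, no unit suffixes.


translate([272, 416, 659]) cube([905, 848, 26]);
translate([284, 428, 0]) cube([46, 46, 659]);
translate([1119, 428, 0]) cube([46, 46, 659]);
translate([284, 1206, 0]) cube([46, 46, 659]);
translate([1119, 1206, 0]) cube([46, 46, 659]);


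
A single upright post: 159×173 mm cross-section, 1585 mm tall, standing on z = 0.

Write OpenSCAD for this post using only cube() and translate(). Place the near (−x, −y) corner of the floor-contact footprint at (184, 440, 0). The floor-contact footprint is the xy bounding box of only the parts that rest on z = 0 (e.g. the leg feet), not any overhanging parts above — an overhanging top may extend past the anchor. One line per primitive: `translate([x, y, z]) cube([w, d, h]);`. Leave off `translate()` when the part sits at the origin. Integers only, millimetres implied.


translate([184, 440, 0]) cube([159, 173, 1585]);


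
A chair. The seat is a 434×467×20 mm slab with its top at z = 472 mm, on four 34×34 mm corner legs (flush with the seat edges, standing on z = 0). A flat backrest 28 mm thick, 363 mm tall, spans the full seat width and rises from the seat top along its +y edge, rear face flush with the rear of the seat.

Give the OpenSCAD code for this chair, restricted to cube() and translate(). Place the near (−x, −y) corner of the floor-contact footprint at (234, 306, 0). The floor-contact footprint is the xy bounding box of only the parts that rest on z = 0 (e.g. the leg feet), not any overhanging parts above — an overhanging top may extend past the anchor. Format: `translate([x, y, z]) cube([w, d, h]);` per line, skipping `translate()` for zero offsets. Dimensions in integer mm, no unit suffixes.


translate([234, 306, 452]) cube([434, 467, 20]);
translate([234, 306, 0]) cube([34, 34, 452]);
translate([634, 306, 0]) cube([34, 34, 452]);
translate([234, 739, 0]) cube([34, 34, 452]);
translate([634, 739, 0]) cube([34, 34, 452]);
translate([234, 745, 472]) cube([434, 28, 363]);


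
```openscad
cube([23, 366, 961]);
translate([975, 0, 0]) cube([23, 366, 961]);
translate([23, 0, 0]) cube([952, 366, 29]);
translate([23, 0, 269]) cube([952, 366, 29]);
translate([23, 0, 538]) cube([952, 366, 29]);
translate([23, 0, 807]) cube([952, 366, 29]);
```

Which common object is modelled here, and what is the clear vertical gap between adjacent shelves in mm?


A bookshelf. The clear shelf gap is 240 mm.

Two tall side panels with 4 horizontal boards between them — a bookshelf. The first two shelf undersides are at z = 0 and z = 269; with shelf thickness 29, the clear gap is 269 − 0 − 29 = 240 mm.


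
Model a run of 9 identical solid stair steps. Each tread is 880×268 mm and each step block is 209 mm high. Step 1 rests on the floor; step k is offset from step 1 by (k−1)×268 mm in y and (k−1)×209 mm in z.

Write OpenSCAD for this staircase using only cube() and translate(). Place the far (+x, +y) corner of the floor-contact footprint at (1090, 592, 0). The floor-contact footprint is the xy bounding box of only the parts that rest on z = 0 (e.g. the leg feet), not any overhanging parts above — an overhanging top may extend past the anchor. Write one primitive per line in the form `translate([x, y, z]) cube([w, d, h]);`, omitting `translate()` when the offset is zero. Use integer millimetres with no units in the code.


translate([210, 324, 0]) cube([880, 268, 209]);
translate([210, 592, 209]) cube([880, 268, 209]);
translate([210, 860, 418]) cube([880, 268, 209]);
translate([210, 1128, 627]) cube([880, 268, 209]);
translate([210, 1396, 836]) cube([880, 268, 209]);
translate([210, 1664, 1045]) cube([880, 268, 209]);
translate([210, 1932, 1254]) cube([880, 268, 209]);
translate([210, 2200, 1463]) cube([880, 268, 209]);
translate([210, 2468, 1672]) cube([880, 268, 209]);


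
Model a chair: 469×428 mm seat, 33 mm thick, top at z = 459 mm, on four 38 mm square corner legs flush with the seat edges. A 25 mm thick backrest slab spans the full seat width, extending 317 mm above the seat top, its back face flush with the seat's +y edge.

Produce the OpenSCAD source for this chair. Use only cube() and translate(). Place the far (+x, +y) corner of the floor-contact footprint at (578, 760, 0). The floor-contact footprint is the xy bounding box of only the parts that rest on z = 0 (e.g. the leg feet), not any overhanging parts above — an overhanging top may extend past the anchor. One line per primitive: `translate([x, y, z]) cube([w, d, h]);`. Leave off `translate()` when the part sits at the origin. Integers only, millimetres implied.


translate([109, 332, 426]) cube([469, 428, 33]);
translate([109, 332, 0]) cube([38, 38, 426]);
translate([540, 332, 0]) cube([38, 38, 426]);
translate([109, 722, 0]) cube([38, 38, 426]);
translate([540, 722, 0]) cube([38, 38, 426]);
translate([109, 735, 459]) cube([469, 25, 317]);


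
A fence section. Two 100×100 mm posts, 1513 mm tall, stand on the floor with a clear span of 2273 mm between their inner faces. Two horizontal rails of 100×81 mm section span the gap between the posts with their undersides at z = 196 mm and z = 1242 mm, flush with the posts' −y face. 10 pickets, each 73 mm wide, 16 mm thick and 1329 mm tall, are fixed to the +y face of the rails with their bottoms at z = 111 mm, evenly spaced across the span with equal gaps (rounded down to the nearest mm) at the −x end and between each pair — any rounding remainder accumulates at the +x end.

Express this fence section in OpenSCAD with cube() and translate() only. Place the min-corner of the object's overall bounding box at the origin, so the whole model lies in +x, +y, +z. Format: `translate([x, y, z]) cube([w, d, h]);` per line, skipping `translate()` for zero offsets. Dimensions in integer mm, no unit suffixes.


cube([100, 100, 1513]);
translate([2373, 0, 0]) cube([100, 100, 1513]);
translate([100, 0, 196]) cube([2273, 100, 81]);
translate([100, 0, 1242]) cube([2273, 100, 81]);
translate([240, 100, 111]) cube([73, 16, 1329]);
translate([453, 100, 111]) cube([73, 16, 1329]);
translate([666, 100, 111]) cube([73, 16, 1329]);
translate([879, 100, 111]) cube([73, 16, 1329]);
translate([1092, 100, 111]) cube([73, 16, 1329]);
translate([1305, 100, 111]) cube([73, 16, 1329]);
translate([1518, 100, 111]) cube([73, 16, 1329]);
translate([1731, 100, 111]) cube([73, 16, 1329]);
translate([1944, 100, 111]) cube([73, 16, 1329]);
translate([2157, 100, 111]) cube([73, 16, 1329]);


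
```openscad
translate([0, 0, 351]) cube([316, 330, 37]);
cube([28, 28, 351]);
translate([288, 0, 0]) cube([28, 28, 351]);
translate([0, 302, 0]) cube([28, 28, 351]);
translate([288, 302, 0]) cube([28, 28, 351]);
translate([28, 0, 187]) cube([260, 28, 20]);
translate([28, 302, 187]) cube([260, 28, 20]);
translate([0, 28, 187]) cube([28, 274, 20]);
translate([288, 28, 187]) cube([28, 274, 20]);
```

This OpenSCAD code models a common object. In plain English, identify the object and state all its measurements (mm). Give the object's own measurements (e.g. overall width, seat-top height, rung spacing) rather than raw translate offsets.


A simple wooden stool: a rectangular seat 316 mm (x) by 330 mm (y), 37 mm thick, top face at z = 388 mm, on four square legs, each 28×28 mm in cross-section. The legs rest on z = 0, each flush with a corner of the seat. Four stretchers, 28 mm wide and 20 mm tall, connect adjacent legs with their undersides at z = 187 mm, each running between the inner faces of the legs it joins and aligned with the legs' outer faces on the other axis.


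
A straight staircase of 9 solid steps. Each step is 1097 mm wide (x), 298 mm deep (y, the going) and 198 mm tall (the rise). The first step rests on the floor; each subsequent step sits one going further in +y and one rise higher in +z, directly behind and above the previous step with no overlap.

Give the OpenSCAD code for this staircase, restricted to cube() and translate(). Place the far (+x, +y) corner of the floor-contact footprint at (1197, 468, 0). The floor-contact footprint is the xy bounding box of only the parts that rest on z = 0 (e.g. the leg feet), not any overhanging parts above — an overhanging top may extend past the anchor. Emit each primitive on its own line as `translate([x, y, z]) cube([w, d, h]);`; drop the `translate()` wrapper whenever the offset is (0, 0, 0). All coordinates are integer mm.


translate([100, 170, 0]) cube([1097, 298, 198]);
translate([100, 468, 198]) cube([1097, 298, 198]);
translate([100, 766, 396]) cube([1097, 298, 198]);
translate([100, 1064, 594]) cube([1097, 298, 198]);
translate([100, 1362, 792]) cube([1097, 298, 198]);
translate([100, 1660, 990]) cube([1097, 298, 198]);
translate([100, 1958, 1188]) cube([1097, 298, 198]);
translate([100, 2256, 1386]) cube([1097, 298, 198]);
translate([100, 2554, 1584]) cube([1097, 298, 198]);


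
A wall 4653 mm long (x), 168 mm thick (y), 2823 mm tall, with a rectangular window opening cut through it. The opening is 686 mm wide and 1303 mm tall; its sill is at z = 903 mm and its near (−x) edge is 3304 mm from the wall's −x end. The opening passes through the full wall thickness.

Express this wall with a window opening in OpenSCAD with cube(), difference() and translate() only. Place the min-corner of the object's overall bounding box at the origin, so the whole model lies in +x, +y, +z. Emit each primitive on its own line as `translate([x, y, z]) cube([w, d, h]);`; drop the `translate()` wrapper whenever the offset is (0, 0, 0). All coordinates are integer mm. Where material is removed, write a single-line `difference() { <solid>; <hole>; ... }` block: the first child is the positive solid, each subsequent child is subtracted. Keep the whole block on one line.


difference() { cube([4653, 168, 2823]); translate([3304, 0, 903]) cube([686, 168, 1303]); }
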